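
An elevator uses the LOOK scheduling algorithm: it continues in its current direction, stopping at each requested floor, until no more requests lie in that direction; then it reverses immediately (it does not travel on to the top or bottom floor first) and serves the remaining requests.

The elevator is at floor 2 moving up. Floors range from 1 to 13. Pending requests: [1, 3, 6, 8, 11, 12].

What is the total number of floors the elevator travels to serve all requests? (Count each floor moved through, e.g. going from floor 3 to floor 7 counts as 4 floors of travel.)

Start at floor 2 moving up, LOOK stop order: [3, 6, 8, 11, 12, 1]
  2 → 3: |3-2| = 1, total = 1
  3 → 6: |6-3| = 3, total = 4
  6 → 8: |8-6| = 2, total = 6
  8 → 11: |11-8| = 3, total = 9
  11 → 12: |12-11| = 1, total = 10
  12 → 1: |1-12| = 11, total = 21

Answer: 21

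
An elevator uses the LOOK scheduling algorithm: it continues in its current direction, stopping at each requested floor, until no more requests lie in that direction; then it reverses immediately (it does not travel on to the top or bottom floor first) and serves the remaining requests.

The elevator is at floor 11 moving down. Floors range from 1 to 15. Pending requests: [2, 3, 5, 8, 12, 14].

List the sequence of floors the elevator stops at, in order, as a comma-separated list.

Current: 11, moving DOWN
Serve below first (descending): [8, 5, 3, 2]
Then reverse, serve above (ascending): [12, 14]

Answer: 8, 5, 3, 2, 12, 14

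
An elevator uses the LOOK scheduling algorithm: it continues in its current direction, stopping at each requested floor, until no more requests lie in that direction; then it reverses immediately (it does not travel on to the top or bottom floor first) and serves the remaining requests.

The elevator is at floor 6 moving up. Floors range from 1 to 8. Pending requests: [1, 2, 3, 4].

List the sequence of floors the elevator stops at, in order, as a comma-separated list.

Current: 6, moving UP
Serve above first (ascending): []
Then reverse, serve below (descending): [4, 3, 2, 1]

Answer: 4, 3, 2, 1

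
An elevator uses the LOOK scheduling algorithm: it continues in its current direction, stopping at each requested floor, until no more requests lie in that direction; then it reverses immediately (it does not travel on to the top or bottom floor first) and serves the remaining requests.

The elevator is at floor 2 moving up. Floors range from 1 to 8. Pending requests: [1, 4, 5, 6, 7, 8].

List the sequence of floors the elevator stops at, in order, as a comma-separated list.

Answer: 4, 5, 6, 7, 8, 1

Derivation:
Current: 2, moving UP
Serve above first (ascending): [4, 5, 6, 7, 8]
Then reverse, serve below (descending): [1]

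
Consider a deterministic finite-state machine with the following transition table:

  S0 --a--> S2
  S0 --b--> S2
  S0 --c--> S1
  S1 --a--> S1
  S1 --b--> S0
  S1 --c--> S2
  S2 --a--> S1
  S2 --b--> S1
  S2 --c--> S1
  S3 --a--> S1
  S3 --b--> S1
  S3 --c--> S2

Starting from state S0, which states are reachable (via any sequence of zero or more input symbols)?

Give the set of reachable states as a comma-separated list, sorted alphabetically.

BFS from S0:
  visit S0: S0--a-->S2 (new), S0--b-->S2 (seen), S0--c-->S1 (new)
  visit S2: S2--a-->S1 (seen), S2--b-->S1 (seen), S2--c-->S1 (seen)
  visit S1: S1--a-->S1 (seen), S1--b-->S0 (seen), S1--c-->S2 (seen)

Answer: S0, S1, S2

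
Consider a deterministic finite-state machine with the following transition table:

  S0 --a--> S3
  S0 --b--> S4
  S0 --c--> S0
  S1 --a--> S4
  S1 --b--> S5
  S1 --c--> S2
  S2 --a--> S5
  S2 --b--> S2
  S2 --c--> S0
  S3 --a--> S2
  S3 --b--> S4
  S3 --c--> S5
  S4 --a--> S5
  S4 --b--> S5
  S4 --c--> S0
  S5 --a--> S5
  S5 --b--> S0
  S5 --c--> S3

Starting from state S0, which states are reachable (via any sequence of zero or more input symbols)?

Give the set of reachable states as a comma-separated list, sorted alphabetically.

Answer: S0, S2, S3, S4, S5

Derivation:
BFS from S0:
  visit S0: S0--a-->S3 (new), S0--b-->S4 (new), S0--c-->S0 (seen)
  visit S3: S3--a-->S2 (new), S3--b-->S4 (seen), S3--c-->S5 (new)
  visit S4: S4--a-->S5 (seen), S4--b-->S5 (seen), S4--c-->S0 (seen)
  visit S2: S2--a-->S5 (seen), S2--b-->S2 (seen), S2--c-->S0 (seen)
  visit S5: S5--a-->S5 (seen), S5--b-->S0 (seen), S5--c-->S3 (seen)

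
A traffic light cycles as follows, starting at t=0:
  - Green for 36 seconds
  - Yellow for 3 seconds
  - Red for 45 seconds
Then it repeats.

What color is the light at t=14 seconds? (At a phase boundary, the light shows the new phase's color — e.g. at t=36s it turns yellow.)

Answer: green

Derivation:
Cycle length = 36 + 3 + 45 = 84s
t = 14, phase_t = 14 mod 84 = 14
14 < 36 (green end) → GREEN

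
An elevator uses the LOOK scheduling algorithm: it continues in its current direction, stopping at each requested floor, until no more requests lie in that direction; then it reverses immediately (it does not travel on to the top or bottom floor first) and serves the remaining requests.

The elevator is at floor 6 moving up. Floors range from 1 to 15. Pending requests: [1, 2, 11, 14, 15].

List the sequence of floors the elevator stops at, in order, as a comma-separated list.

Answer: 11, 14, 15, 2, 1

Derivation:
Current: 6, moving UP
Serve above first (ascending): [11, 14, 15]
Then reverse, serve below (descending): [2, 1]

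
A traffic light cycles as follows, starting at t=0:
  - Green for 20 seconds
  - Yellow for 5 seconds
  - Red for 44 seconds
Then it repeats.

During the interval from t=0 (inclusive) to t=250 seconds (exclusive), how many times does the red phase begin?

Cycle = 20+5+44 = 69s
red phase starts at t = k*69 + 25 for k=0,1,2,...
Need k*69+25 < 250 → k < 3.261
k ∈ {0, ..., 3} → 4 starts

Answer: 4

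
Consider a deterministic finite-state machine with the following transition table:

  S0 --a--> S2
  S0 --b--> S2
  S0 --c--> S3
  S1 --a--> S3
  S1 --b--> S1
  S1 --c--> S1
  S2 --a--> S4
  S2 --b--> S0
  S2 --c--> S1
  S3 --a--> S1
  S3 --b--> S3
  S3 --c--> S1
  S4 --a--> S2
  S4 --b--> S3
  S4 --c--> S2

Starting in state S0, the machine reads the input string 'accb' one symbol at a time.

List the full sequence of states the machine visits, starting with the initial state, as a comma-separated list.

Start: S0
  read 'a': S0 --a--> S2
  read 'c': S2 --c--> S1
  read 'c': S1 --c--> S1
  read 'b': S1 --b--> S1

Answer: S0, S2, S1, S1, S1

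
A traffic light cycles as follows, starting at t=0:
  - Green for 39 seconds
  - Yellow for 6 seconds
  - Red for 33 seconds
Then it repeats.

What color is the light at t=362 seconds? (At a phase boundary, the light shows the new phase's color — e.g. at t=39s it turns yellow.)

Cycle length = 39 + 6 + 33 = 78s
t = 362, phase_t = 362 mod 78 = 50
50 >= 45 → RED

Answer: red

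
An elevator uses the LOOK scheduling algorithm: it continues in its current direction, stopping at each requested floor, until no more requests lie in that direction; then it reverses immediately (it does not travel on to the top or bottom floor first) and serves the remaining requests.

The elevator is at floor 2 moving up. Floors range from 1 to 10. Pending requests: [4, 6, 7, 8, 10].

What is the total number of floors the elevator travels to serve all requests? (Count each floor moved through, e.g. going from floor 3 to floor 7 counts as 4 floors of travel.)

Start at floor 2 moving up, LOOK stop order: [4, 6, 7, 8, 10]
  2 → 4: |4-2| = 2, total = 2
  4 → 6: |6-4| = 2, total = 4
  6 → 7: |7-6| = 1, total = 5
  7 → 8: |8-7| = 1, total = 6
  8 → 10: |10-8| = 2, total = 8

Answer: 8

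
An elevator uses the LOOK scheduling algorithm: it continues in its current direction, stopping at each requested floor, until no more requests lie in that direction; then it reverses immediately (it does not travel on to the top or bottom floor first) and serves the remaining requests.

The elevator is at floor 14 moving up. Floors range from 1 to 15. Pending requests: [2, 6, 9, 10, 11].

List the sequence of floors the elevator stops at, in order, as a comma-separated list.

Answer: 11, 10, 9, 6, 2

Derivation:
Current: 14, moving UP
Serve above first (ascending): []
Then reverse, serve below (descending): [11, 10, 9, 6, 2]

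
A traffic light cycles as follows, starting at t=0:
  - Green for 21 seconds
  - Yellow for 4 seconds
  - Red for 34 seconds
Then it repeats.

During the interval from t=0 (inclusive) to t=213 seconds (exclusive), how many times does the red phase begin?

Answer: 4

Derivation:
Cycle = 21+4+34 = 59s
red phase starts at t = k*59 + 25 for k=0,1,2,...
Need k*59+25 < 213 → k < 3.186
k ∈ {0, ..., 3} → 4 starts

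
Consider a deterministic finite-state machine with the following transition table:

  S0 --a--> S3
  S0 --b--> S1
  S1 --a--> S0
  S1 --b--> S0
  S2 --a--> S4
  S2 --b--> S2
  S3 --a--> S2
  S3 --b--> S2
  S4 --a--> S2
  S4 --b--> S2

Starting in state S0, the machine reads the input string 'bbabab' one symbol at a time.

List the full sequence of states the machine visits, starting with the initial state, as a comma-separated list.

Answer: S0, S1, S0, S3, S2, S4, S2

Derivation:
Start: S0
  read 'b': S0 --b--> S1
  read 'b': S1 --b--> S0
  read 'a': S0 --a--> S3
  read 'b': S3 --b--> S2
  read 'a': S2 --a--> S4
  read 'b': S4 --b--> S2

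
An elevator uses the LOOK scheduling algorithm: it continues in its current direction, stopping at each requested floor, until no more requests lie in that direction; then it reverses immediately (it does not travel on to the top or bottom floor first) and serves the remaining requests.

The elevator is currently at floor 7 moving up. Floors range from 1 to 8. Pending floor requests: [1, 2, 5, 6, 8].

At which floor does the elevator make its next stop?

Current floor: 7, direction: up
Requests above: [8]
Requests below: [1, 2, 5, 6]
Moving up and requests lie above → nearest above is min([8]) = 8

Answer: 8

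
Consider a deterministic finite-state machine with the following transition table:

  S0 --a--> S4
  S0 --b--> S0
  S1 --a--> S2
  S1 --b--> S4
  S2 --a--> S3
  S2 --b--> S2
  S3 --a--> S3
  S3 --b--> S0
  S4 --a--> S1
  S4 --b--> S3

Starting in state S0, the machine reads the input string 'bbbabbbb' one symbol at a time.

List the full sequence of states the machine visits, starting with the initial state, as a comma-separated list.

Start: S0
  read 'b': S0 --b--> S0
  read 'b': S0 --b--> S0
  read 'b': S0 --b--> S0
  read 'a': S0 --a--> S4
  read 'b': S4 --b--> S3
  read 'b': S3 --b--> S0
  read 'b': S0 --b--> S0
  read 'b': S0 --b--> S0

Answer: S0, S0, S0, S0, S4, S3, S0, S0, S0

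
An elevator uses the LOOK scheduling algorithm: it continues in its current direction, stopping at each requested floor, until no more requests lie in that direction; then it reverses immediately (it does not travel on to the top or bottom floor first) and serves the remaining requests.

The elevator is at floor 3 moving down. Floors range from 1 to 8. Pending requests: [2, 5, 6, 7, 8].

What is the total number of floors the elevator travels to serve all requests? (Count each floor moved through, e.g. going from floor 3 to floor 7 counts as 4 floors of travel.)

Answer: 7

Derivation:
Start at floor 3 moving down, LOOK stop order: [2, 5, 6, 7, 8]
  3 → 2: |2-3| = 1, total = 1
  2 → 5: |5-2| = 3, total = 4
  5 → 6: |6-5| = 1, total = 5
  6 → 7: |7-6| = 1, total = 6
  7 → 8: |8-7| = 1, total = 7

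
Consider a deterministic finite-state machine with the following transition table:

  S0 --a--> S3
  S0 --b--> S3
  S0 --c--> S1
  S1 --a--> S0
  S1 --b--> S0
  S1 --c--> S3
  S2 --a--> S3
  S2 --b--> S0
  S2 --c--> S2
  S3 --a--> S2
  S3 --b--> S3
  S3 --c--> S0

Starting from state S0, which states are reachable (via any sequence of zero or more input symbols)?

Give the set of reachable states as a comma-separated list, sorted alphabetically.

Answer: S0, S1, S2, S3

Derivation:
BFS from S0:
  visit S0: S0--a-->S3 (new), S0--b-->S3 (seen), S0--c-->S1 (new)
  visit S3: S3--a-->S2 (new), S3--b-->S3 (seen), S3--c-->S0 (seen)
  visit S1: S1--a-->S0 (seen), S1--b-->S0 (seen), S1--c-->S3 (seen)
  visit S2: S2--a-->S3 (seen), S2--b-->S0 (seen), S2--c-->S2 (seen)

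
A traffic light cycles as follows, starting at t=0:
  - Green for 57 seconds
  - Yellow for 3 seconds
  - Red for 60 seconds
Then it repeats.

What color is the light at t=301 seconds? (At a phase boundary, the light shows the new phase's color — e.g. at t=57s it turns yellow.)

Answer: red

Derivation:
Cycle length = 57 + 3 + 60 = 120s
t = 301, phase_t = 301 mod 120 = 61
61 >= 60 → RED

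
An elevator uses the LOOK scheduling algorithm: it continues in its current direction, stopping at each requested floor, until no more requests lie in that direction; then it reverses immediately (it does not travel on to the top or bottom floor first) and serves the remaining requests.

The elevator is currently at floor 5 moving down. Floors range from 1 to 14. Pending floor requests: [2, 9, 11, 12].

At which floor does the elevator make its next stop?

Answer: 2

Derivation:
Current floor: 5, direction: down
Requests above: [9, 11, 12]
Requests below: [2]
Moving down and requests lie below → nearest below is max([2]) = 2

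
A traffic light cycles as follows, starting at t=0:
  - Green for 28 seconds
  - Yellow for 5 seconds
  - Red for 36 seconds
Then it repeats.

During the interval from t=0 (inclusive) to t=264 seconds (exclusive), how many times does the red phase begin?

Answer: 4

Derivation:
Cycle = 28+5+36 = 69s
red phase starts at t = k*69 + 33 for k=0,1,2,...
Need k*69+33 < 264 → k < 3.348
k ∈ {0, ..., 3} → 4 starts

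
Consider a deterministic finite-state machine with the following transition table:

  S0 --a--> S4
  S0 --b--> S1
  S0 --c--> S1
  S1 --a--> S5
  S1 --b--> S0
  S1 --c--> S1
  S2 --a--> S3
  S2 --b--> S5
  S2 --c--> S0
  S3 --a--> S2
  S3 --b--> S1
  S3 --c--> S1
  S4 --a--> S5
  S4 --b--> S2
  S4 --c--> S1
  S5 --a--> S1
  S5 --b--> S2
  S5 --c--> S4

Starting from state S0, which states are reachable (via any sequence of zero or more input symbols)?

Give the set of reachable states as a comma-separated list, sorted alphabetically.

Answer: S0, S1, S2, S3, S4, S5

Derivation:
BFS from S0:
  visit S0: S0--a-->S4 (new), S0--b-->S1 (new), S0--c-->S1 (seen)
  visit S4: S4--a-->S5 (new), S4--b-->S2 (new), S4--c-->S1 (seen)
  visit S1: S1--a-->S5 (seen), S1--b-->S0 (seen), S1--c-->S1 (seen)
  visit S5: S5--a-->S1 (seen), S5--b-->S2 (seen), S5--c-->S4 (seen)
  visit S2: S2--a-->S3 (new), S2--b-->S5 (seen), S2--c-->S0 (seen)
  visit S3: S3--a-->S2 (seen), S3--b-->S1 (seen), S3--c-->S1 (seen)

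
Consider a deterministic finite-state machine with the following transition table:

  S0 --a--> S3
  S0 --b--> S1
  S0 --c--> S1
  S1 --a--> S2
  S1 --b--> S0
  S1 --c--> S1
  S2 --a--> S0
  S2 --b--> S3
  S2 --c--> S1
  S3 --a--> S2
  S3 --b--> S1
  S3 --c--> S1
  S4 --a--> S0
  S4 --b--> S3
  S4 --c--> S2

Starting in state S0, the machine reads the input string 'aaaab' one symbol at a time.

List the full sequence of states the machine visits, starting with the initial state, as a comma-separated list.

Answer: S0, S3, S2, S0, S3, S1

Derivation:
Start: S0
  read 'a': S0 --a--> S3
  read 'a': S3 --a--> S2
  read 'a': S2 --a--> S0
  read 'a': S0 --a--> S3
  read 'b': S3 --b--> S1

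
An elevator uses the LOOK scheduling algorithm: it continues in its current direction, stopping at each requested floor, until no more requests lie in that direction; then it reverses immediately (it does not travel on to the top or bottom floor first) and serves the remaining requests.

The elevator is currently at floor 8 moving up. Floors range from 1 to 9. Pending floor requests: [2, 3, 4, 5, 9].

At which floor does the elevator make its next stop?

Answer: 9

Derivation:
Current floor: 8, direction: up
Requests above: [9]
Requests below: [2, 3, 4, 5]
Moving up and requests lie above → nearest above is min([9]) = 9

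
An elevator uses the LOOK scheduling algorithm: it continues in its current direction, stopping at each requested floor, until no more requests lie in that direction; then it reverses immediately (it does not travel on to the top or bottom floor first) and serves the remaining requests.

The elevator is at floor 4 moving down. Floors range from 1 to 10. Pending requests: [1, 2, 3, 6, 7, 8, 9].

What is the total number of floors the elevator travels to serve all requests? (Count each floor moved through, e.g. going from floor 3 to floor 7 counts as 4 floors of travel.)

Answer: 11

Derivation:
Start at floor 4 moving down, LOOK stop order: [3, 2, 1, 6, 7, 8, 9]
  4 → 3: |3-4| = 1, total = 1
  3 → 2: |2-3| = 1, total = 2
  2 → 1: |1-2| = 1, total = 3
  1 → 6: |6-1| = 5, total = 8
  6 → 7: |7-6| = 1, total = 9
  7 → 8: |8-7| = 1, total = 10
  8 → 9: |9-8| = 1, total = 11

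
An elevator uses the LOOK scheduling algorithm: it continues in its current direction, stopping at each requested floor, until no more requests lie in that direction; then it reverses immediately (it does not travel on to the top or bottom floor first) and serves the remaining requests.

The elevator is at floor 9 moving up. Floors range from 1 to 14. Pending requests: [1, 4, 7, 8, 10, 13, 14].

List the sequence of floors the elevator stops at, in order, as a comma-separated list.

Answer: 10, 13, 14, 8, 7, 4, 1

Derivation:
Current: 9, moving UP
Serve above first (ascending): [10, 13, 14]
Then reverse, serve below (descending): [8, 7, 4, 1]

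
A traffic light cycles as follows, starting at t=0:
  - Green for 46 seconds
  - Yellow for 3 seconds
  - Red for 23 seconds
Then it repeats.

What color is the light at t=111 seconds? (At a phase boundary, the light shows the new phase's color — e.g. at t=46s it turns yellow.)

Cycle length = 46 + 3 + 23 = 72s
t = 111, phase_t = 111 mod 72 = 39
39 < 46 (green end) → GREEN

Answer: green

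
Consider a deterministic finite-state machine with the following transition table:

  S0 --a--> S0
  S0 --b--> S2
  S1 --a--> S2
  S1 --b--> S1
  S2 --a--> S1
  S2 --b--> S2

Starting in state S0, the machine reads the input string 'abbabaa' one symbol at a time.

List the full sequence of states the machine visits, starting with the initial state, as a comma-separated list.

Start: S0
  read 'a': S0 --a--> S0
  read 'b': S0 --b--> S2
  read 'b': S2 --b--> S2
  read 'a': S2 --a--> S1
  read 'b': S1 --b--> S1
  read 'a': S1 --a--> S2
  read 'a': S2 --a--> S1

Answer: S0, S0, S2, S2, S1, S1, S2, S1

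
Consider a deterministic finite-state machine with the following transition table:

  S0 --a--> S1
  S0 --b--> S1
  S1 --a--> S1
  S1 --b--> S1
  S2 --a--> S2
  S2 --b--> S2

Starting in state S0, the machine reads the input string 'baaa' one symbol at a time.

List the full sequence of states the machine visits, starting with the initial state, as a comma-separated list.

Answer: S0, S1, S1, S1, S1

Derivation:
Start: S0
  read 'b': S0 --b--> S1
  read 'a': S1 --a--> S1
  read 'a': S1 --a--> S1
  read 'a': S1 --a--> S1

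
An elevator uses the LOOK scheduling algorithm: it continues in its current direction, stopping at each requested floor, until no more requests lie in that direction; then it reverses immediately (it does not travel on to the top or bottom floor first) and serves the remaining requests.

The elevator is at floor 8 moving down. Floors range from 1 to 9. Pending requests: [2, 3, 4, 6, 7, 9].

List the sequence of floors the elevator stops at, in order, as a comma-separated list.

Answer: 7, 6, 4, 3, 2, 9

Derivation:
Current: 8, moving DOWN
Serve below first (descending): [7, 6, 4, 3, 2]
Then reverse, serve above (ascending): [9]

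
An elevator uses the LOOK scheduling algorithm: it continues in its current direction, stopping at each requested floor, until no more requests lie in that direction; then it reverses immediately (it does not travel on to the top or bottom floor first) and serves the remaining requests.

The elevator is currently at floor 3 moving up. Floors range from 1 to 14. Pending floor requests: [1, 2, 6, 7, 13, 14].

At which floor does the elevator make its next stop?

Answer: 6

Derivation:
Current floor: 3, direction: up
Requests above: [6, 7, 13, 14]
Requests below: [1, 2]
Moving up and requests lie above → nearest above is min([6, 7, 13, 14]) = 6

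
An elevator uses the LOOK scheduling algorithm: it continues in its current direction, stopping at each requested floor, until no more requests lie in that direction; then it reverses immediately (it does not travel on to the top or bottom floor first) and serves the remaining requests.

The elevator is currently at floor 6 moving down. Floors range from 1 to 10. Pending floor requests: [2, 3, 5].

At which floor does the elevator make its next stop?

Current floor: 6, direction: down
Requests above: []
Requests below: [2, 3, 5]
Moving down and requests lie below → nearest below is max([2, 3, 5]) = 5

Answer: 5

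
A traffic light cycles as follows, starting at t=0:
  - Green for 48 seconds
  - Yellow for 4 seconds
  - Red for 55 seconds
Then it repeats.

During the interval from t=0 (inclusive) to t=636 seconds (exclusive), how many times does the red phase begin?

Answer: 6

Derivation:
Cycle = 48+4+55 = 107s
red phase starts at t = k*107 + 52 for k=0,1,2,...
Need k*107+52 < 636 → k < 5.458
k ∈ {0, ..., 5} → 6 starts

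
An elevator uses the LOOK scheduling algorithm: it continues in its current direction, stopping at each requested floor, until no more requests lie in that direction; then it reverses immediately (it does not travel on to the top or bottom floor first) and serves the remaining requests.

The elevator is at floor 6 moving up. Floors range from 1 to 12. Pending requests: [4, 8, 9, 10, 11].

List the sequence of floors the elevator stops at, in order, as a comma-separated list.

Current: 6, moving UP
Serve above first (ascending): [8, 9, 10, 11]
Then reverse, serve below (descending): [4]

Answer: 8, 9, 10, 11, 4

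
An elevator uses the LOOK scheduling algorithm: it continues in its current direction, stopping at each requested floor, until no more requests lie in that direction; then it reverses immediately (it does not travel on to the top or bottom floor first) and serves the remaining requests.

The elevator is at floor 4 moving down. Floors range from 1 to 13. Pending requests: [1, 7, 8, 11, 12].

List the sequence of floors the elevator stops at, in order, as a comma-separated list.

Current: 4, moving DOWN
Serve below first (descending): [1]
Then reverse, serve above (ascending): [7, 8, 11, 12]

Answer: 1, 7, 8, 11, 12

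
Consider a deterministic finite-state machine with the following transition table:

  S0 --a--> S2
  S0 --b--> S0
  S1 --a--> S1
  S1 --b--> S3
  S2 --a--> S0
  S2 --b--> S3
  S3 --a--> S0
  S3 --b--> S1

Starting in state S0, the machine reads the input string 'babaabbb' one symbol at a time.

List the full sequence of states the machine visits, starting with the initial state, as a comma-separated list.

Start: S0
  read 'b': S0 --b--> S0
  read 'a': S0 --a--> S2
  read 'b': S2 --b--> S3
  read 'a': S3 --a--> S0
  read 'a': S0 --a--> S2
  read 'b': S2 --b--> S3
  read 'b': S3 --b--> S1
  read 'b': S1 --b--> S3

Answer: S0, S0, S2, S3, S0, S2, S3, S1, S3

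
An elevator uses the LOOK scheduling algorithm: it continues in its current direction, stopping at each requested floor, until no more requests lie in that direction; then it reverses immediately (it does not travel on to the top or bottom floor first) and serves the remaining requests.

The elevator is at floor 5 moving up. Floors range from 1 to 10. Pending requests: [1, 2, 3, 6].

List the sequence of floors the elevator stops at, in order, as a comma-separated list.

Current: 5, moving UP
Serve above first (ascending): [6]
Then reverse, serve below (descending): [3, 2, 1]

Answer: 6, 3, 2, 1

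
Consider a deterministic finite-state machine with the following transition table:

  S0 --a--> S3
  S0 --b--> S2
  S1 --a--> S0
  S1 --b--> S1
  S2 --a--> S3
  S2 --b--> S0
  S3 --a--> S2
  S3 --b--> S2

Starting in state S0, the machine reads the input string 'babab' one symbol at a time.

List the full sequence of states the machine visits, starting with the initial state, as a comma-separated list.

Start: S0
  read 'b': S0 --b--> S2
  read 'a': S2 --a--> S3
  read 'b': S3 --b--> S2
  read 'a': S2 --a--> S3
  read 'b': S3 --b--> S2

Answer: S0, S2, S3, S2, S3, S2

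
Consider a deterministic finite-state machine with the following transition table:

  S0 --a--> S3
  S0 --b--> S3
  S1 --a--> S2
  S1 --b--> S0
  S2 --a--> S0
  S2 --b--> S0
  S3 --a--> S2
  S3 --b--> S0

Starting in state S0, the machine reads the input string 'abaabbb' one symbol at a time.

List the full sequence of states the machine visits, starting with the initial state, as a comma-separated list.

Start: S0
  read 'a': S0 --a--> S3
  read 'b': S3 --b--> S0
  read 'a': S0 --a--> S3
  read 'a': S3 --a--> S2
  read 'b': S2 --b--> S0
  read 'b': S0 --b--> S3
  read 'b': S3 --b--> S0

Answer: S0, S3, S0, S3, S2, S0, S3, S0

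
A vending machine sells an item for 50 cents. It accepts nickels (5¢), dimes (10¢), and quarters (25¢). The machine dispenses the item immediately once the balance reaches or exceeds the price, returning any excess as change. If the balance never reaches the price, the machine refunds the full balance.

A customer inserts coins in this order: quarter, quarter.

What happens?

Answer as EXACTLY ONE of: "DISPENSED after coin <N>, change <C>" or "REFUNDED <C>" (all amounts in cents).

Price: 50¢
Coin 1 (quarter, 25¢): balance = 25¢
Coin 2 (quarter, 25¢): balance = 50¢
  → balance >= price → DISPENSE, change = 50 - 50 = 0¢

Answer: DISPENSED after coin 2, change 0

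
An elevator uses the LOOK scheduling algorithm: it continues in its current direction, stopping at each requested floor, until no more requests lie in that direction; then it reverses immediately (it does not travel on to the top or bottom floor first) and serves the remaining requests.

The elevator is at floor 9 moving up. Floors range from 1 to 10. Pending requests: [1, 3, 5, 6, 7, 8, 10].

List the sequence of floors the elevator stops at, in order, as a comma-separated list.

Current: 9, moving UP
Serve above first (ascending): [10]
Then reverse, serve below (descending): [8, 7, 6, 5, 3, 1]

Answer: 10, 8, 7, 6, 5, 3, 1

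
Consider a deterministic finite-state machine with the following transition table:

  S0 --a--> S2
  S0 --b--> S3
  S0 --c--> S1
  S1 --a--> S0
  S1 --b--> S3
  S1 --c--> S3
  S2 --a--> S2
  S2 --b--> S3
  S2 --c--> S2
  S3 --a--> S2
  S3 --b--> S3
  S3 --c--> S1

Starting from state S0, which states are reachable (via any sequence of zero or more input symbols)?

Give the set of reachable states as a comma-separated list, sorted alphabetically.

Answer: S0, S1, S2, S3

Derivation:
BFS from S0:
  visit S0: S0--a-->S2 (new), S0--b-->S3 (new), S0--c-->S1 (new)
  visit S2: S2--a-->S2 (seen), S2--b-->S3 (seen), S2--c-->S2 (seen)
  visit S3: S3--a-->S2 (seen), S3--b-->S3 (seen), S3--c-->S1 (seen)
  visit S1: S1--a-->S0 (seen), S1--b-->S3 (seen), S1--c-->S3 (seen)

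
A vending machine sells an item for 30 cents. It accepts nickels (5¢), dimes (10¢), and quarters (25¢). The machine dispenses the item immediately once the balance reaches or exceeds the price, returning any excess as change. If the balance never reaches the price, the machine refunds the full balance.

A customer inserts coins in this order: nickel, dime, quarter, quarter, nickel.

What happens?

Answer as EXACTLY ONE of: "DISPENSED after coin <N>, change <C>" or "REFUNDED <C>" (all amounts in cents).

Answer: DISPENSED after coin 3, change 10

Derivation:
Price: 30¢
Coin 1 (nickel, 5¢): balance = 5¢
Coin 2 (dime, 10¢): balance = 15¢
Coin 3 (quarter, 25¢): balance = 40¢
  → balance >= price → DISPENSE, change = 40 - 30 = 10¢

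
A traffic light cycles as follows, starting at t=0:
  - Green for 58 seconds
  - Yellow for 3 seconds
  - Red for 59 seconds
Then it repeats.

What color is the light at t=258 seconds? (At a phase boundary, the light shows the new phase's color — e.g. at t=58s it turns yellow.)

Cycle length = 58 + 3 + 59 = 120s
t = 258, phase_t = 258 mod 120 = 18
18 < 58 (green end) → GREEN

Answer: green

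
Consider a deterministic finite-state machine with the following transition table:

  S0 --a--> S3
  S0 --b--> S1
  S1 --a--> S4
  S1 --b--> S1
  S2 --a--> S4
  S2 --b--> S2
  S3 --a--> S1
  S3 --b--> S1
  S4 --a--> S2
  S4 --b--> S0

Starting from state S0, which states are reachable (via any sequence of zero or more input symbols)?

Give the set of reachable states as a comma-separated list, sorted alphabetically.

BFS from S0:
  visit S0: S0--a-->S3 (new), S0--b-->S1 (new)
  visit S3: S3--a-->S1 (seen), S3--b-->S1 (seen)
  visit S1: S1--a-->S4 (new), S1--b-->S1 (seen)
  visit S4: S4--a-->S2 (new), S4--b-->S0 (seen)
  visit S2: S2--a-->S4 (seen), S2--b-->S2 (seen)

Answer: S0, S1, S2, S3, S4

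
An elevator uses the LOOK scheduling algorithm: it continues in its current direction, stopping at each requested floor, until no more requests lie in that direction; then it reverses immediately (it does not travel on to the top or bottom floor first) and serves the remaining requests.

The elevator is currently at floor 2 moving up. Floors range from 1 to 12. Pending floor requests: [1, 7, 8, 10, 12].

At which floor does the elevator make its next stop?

Current floor: 2, direction: up
Requests above: [7, 8, 10, 12]
Requests below: [1]
Moving up and requests lie above → nearest above is min([7, 8, 10, 12]) = 7

Answer: 7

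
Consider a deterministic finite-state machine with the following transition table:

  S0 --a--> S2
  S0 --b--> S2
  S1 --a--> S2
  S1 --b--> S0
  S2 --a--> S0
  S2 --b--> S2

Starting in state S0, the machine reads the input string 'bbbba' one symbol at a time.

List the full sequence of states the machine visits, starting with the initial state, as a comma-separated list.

Answer: S0, S2, S2, S2, S2, S0

Derivation:
Start: S0
  read 'b': S0 --b--> S2
  read 'b': S2 --b--> S2
  read 'b': S2 --b--> S2
  read 'b': S2 --b--> S2
  read 'a': S2 --a--> S0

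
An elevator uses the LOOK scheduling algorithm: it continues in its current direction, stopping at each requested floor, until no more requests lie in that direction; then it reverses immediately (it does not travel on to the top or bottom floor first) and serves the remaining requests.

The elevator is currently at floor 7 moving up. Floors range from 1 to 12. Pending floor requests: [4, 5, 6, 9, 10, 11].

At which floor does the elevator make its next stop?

Current floor: 7, direction: up
Requests above: [9, 10, 11]
Requests below: [4, 5, 6]
Moving up and requests lie above → nearest above is min([9, 10, 11]) = 9

Answer: 9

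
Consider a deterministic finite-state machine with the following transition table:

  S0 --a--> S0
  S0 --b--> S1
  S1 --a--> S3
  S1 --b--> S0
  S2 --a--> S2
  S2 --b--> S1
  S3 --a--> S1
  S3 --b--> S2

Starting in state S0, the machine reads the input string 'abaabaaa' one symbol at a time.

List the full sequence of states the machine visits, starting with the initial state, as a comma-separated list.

Answer: S0, S0, S1, S3, S1, S0, S0, S0, S0

Derivation:
Start: S0
  read 'a': S0 --a--> S0
  read 'b': S0 --b--> S1
  read 'a': S1 --a--> S3
  read 'a': S3 --a--> S1
  read 'b': S1 --b--> S0
  read 'a': S0 --a--> S0
  read 'a': S0 --a--> S0
  read 'a': S0 --a--> S0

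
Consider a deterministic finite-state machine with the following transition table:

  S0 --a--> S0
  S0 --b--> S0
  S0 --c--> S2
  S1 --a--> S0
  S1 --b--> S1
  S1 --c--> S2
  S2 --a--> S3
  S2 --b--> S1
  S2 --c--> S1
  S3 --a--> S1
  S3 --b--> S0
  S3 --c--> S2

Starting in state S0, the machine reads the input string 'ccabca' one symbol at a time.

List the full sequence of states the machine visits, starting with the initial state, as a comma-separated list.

Start: S0
  read 'c': S0 --c--> S2
  read 'c': S2 --c--> S1
  read 'a': S1 --a--> S0
  read 'b': S0 --b--> S0
  read 'c': S0 --c--> S2
  read 'a': S2 --a--> S3

Answer: S0, S2, S1, S0, S0, S2, S3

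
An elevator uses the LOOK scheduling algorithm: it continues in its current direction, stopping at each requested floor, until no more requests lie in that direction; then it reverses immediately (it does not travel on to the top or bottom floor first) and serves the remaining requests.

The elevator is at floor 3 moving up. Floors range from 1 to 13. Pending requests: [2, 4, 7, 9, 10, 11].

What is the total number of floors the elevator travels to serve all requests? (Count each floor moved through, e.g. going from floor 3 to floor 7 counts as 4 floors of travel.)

Answer: 17

Derivation:
Start at floor 3 moving up, LOOK stop order: [4, 7, 9, 10, 11, 2]
  3 → 4: |4-3| = 1, total = 1
  4 → 7: |7-4| = 3, total = 4
  7 → 9: |9-7| = 2, total = 6
  9 → 10: |10-9| = 1, total = 7
  10 → 11: |11-10| = 1, total = 8
  11 → 2: |2-11| = 9, total = 17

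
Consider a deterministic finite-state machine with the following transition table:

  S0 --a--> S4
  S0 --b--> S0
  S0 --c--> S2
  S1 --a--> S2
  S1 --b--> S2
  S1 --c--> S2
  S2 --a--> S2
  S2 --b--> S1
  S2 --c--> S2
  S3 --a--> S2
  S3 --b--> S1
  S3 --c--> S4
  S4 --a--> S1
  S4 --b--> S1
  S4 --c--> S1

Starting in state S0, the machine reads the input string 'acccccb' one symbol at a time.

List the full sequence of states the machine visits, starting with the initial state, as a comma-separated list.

Answer: S0, S4, S1, S2, S2, S2, S2, S1

Derivation:
Start: S0
  read 'a': S0 --a--> S4
  read 'c': S4 --c--> S1
  read 'c': S1 --c--> S2
  read 'c': S2 --c--> S2
  read 'c': S2 --c--> S2
  read 'c': S2 --c--> S2
  read 'b': S2 --b--> S1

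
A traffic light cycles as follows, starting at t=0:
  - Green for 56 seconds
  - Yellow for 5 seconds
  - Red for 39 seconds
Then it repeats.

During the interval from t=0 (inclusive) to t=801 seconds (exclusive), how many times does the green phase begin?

Answer: 9

Derivation:
Cycle = 56+5+39 = 100s
green phase starts at t = k*100 + 0 for k=0,1,2,...
Need k*100+0 < 801 → k < 8.010
k ∈ {0, ..., 8} → 9 starts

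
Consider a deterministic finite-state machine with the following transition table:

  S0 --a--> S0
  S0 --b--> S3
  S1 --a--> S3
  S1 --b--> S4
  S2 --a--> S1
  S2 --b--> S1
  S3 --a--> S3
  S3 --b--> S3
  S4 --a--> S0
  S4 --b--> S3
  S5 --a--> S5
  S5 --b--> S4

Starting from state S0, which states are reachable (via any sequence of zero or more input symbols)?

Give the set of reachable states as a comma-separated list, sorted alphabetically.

Answer: S0, S3

Derivation:
BFS from S0:
  visit S0: S0--a-->S0 (seen), S0--b-->S3 (new)
  visit S3: S3--a-->S3 (seen), S3--b-->S3 (seen)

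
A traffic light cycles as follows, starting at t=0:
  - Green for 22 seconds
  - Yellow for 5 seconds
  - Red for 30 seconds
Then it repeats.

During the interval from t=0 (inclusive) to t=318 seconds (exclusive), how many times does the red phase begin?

Cycle = 22+5+30 = 57s
red phase starts at t = k*57 + 27 for k=0,1,2,...
Need k*57+27 < 318 → k < 5.105
k ∈ {0, ..., 5} → 6 starts

Answer: 6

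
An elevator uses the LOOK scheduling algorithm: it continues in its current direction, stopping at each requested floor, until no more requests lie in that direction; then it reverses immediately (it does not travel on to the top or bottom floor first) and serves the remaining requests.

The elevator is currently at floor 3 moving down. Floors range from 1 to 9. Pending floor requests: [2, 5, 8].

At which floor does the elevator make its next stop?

Answer: 2

Derivation:
Current floor: 3, direction: down
Requests above: [5, 8]
Requests below: [2]
Moving down and requests lie below → nearest below is max([2]) = 2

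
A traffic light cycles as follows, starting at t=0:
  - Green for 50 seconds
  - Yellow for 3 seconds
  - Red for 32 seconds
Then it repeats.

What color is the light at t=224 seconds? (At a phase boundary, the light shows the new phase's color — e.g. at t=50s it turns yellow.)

Cycle length = 50 + 3 + 32 = 85s
t = 224, phase_t = 224 mod 85 = 54
54 >= 53 → RED

Answer: red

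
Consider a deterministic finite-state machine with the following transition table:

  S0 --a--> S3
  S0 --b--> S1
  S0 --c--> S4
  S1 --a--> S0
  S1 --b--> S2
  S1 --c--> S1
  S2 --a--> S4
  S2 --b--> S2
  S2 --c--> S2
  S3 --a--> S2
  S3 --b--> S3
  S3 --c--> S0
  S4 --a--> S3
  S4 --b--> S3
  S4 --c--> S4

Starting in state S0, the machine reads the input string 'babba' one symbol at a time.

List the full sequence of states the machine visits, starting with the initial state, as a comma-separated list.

Answer: S0, S1, S0, S1, S2, S4

Derivation:
Start: S0
  read 'b': S0 --b--> S1
  read 'a': S1 --a--> S0
  read 'b': S0 --b--> S1
  read 'b': S1 --b--> S2
  read 'a': S2 --a--> S4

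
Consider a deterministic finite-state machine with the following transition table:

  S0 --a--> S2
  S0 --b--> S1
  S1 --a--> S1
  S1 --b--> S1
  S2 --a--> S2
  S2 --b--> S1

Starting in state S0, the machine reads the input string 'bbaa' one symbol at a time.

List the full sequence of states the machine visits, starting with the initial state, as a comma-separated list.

Answer: S0, S1, S1, S1, S1

Derivation:
Start: S0
  read 'b': S0 --b--> S1
  read 'b': S1 --b--> S1
  read 'a': S1 --a--> S1
  read 'a': S1 --a--> S1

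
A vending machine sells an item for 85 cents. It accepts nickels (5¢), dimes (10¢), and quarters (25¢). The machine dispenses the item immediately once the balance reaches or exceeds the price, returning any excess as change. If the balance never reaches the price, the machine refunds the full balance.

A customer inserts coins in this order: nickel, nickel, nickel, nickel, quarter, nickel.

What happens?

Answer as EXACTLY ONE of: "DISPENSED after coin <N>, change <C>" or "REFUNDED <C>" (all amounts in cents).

Answer: REFUNDED 50

Derivation:
Price: 85¢
Coin 1 (nickel, 5¢): balance = 5¢
Coin 2 (nickel, 5¢): balance = 10¢
Coin 3 (nickel, 5¢): balance = 15¢
Coin 4 (nickel, 5¢): balance = 20¢
Coin 5 (quarter, 25¢): balance = 45¢
Coin 6 (nickel, 5¢): balance = 50¢
All coins inserted, balance 50¢ < price 85¢ → REFUND 50¢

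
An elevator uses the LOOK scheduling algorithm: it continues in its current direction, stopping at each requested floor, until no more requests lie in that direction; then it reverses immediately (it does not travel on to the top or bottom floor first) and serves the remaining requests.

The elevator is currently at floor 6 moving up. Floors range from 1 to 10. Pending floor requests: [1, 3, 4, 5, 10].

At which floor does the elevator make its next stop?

Current floor: 6, direction: up
Requests above: [10]
Requests below: [1, 3, 4, 5]
Moving up and requests lie above → nearest above is min([10]) = 10

Answer: 10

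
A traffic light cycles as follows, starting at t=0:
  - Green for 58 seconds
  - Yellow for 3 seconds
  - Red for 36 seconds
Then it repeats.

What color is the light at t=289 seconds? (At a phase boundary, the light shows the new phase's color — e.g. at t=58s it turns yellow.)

Cycle length = 58 + 3 + 36 = 97s
t = 289, phase_t = 289 mod 97 = 95
95 >= 61 → RED

Answer: red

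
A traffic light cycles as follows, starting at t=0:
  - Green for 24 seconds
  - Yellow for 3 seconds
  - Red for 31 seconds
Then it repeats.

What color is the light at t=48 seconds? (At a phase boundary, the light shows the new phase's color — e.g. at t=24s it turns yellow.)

Answer: red

Derivation:
Cycle length = 24 + 3 + 31 = 58s
t = 48, phase_t = 48 mod 58 = 48
48 >= 27 → RED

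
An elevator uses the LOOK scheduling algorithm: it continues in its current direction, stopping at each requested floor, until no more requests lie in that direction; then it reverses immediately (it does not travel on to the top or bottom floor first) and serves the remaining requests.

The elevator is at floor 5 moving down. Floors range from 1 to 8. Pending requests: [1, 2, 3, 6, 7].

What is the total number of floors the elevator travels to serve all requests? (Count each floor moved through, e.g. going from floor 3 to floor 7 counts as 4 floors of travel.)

Start at floor 5 moving down, LOOK stop order: [3, 2, 1, 6, 7]
  5 → 3: |3-5| = 2, total = 2
  3 → 2: |2-3| = 1, total = 3
  2 → 1: |1-2| = 1, total = 4
  1 → 6: |6-1| = 5, total = 9
  6 → 7: |7-6| = 1, total = 10

Answer: 10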